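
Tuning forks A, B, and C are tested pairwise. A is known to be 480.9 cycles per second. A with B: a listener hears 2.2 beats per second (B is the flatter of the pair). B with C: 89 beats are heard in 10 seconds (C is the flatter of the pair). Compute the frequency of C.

B is below A, so f_B = 480.9 − 2.2 = 478.7 Hz.
B–C: Beat frequency = 89/10 = 8.9 Hz.
C is below B, so f_C = 478.7 − 8.9 = 469.8 Hz.

469.8 Hz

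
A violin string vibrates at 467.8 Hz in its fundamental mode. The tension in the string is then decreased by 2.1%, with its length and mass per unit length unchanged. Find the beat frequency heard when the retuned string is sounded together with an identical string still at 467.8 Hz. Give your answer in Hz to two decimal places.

For a string, f ∝ √T, so the new frequency is 467.8·√0.979 = 462.8620 Hz.
f_beat = |462.8620 − 467.8| = 4.94 Hz.

4.94 Hz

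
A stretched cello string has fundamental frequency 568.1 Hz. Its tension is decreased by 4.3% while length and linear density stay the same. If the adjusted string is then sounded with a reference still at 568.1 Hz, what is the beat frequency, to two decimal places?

For a string, f ∝ √T, so the new frequency is 568.1·√0.957 = 555.7516 Hz.
f_beat = |555.7516 − 568.1| = 12.35 Hz.

12.35 Hz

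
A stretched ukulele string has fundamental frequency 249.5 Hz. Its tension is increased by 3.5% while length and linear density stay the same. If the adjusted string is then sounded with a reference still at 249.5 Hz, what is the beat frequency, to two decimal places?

4.33 Hz

For a string, f ∝ √T, so the new frequency is 249.5·√1.035 = 253.8287 Hz.
f_beat = |253.8287 − 249.5| = 4.33 Hz.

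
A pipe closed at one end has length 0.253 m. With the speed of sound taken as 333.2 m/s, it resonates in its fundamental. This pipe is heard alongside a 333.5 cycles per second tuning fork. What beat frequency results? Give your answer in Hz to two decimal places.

Closed pipe (odd harmonics): f_n = n·v/(4L) = 1·333.2/(4·0.253) = 329.2490 Hz.
f_beat = |329.2490 − 333.5| = 4.25 Hz.

4.25 Hz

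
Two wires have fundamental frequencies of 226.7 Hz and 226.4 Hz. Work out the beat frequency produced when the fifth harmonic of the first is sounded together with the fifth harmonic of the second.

Fifth harmonic of the first: 5·226.7 = 1133.5 Hz.
Fifth harmonic of the second: 5·226.4 = 1132.0 Hz.
f_beat = |1133.5 − 1132.0| = 1.5 Hz.

1.5 Hz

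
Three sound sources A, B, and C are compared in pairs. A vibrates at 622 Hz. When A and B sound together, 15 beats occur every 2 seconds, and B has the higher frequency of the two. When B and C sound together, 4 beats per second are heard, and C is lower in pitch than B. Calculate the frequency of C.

625.5 Hz

A–B: Beat frequency = 15/2 = 7.5 Hz.
B is above A, so f_B = 622 + 7.5 = 629.5 Hz.
C is below B, so f_C = 629.5 − 4 = 625.5 Hz.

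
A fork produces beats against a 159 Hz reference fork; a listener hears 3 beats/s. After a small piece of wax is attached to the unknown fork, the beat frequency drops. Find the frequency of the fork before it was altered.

|f − 159| = 3, so the fork was at either 156 Hz or 162 Hz.
Loading a fork with wax lowers its frequency; the adjustment lowers the fork's frequency.
The beat rate fell, so the adjustment moved the fork toward 159 Hz — it must have started above the reference.

162 Hz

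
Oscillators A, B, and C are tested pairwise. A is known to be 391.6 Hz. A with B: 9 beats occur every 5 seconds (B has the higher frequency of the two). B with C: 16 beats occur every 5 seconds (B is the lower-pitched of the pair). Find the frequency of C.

A–B: Beat frequency = 9/5 = 1.8 Hz.
B is above A, so f_B = 391.6 + 1.8 = 393.4 Hz.
B–C: Beat frequency = 16/5 = 3.2 Hz.
C is above B, so f_C = 393.4 + 3.2 = 396.6 Hz.

396.6 Hz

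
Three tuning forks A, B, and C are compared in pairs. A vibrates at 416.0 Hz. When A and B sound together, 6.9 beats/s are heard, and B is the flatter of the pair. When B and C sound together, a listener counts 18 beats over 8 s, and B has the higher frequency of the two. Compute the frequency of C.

406.85 Hz

B is below A, so f_B = 416.0 − 6.9 = 409.1 Hz.
B–C: Beat frequency = 18/8 = 2.25 Hz.
C is below B, so f_C = 409.1 − 2.25 = 406.85 Hz.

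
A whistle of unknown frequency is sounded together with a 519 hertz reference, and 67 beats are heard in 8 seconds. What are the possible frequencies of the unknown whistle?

510.625 Hz or 527.375 Hz

Beat frequency = 67/8 = 8.375 Hz.
|f − 519| = 8.375, so f = 519 ± 8.375.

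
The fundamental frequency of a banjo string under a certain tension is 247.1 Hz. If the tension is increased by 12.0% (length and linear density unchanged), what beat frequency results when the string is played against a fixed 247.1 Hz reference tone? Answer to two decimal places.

For a string, f ∝ √T, so the new frequency is 247.1·√1.120 = 261.5061 Hz.
f_beat = |261.5061 − 247.1| = 14.41 Hz.

14.41 Hz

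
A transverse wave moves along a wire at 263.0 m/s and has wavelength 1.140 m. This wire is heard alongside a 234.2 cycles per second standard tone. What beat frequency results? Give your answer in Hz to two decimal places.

Source frequency f = v/λ = 263.0/1.140 = 230.7018 Hz.
f_beat = |230.7018 − 234.2| = 3.50 Hz.

3.50 Hz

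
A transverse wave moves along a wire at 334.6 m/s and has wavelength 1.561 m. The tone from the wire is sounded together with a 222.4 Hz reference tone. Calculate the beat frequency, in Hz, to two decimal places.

Source frequency f = v/λ = 334.6/1.561 = 214.3498 Hz.
f_beat = |214.3498 − 222.4| = 8.05 Hz.

8.05 Hz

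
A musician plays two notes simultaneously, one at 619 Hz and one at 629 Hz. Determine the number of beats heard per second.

10 Hz

Beats arise from superposition of two nearby frequencies; the beat rate is |f₁ − f₂|.
|619 − 629| = 10 Hz.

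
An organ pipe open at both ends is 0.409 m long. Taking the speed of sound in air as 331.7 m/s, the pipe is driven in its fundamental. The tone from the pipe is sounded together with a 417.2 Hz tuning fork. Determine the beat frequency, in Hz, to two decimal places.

11.70 Hz

Open pipe: f_n = n·v/(2L) = 1·331.7/(2·0.409) = 405.5012 Hz.
f_beat = |405.5012 − 417.2| = 11.70 Hz.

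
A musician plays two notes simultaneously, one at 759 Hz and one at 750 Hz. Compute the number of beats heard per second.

Beats arise from superposition of two nearby frequencies; the beat rate is |f₁ − f₂|.
|759 − 750| = 9 Hz.

9 Hz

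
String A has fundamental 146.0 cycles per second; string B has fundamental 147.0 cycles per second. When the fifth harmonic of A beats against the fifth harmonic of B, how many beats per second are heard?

Fifth harmonic of the first: 5·146.0 = 730.0 Hz.
Fifth harmonic of the second: 5·147.0 = 735.0 Hz.
f_beat = |730.0 − 735.0| = 5.0 Hz.

5.0 Hz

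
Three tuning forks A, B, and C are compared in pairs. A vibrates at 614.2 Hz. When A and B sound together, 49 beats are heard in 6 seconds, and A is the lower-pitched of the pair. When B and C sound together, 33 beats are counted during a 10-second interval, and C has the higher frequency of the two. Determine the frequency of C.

625.6667 Hz

A–B: Beat frequency = 49/6 = 8.1667 Hz.
B is above A, so f_B = 614.2 + 8.1667 = 622.3667 Hz.
B–C: Beat frequency = 33/10 = 3.3 Hz.
C is above B, so f_C = 622.3667 + 3.3 = 625.6667 Hz.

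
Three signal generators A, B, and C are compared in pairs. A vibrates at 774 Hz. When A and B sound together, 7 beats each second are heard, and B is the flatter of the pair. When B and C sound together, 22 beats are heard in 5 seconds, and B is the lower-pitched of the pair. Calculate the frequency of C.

771.4 Hz

B is below A, so f_B = 774 − 7 = 767 Hz.
B–C: Beat frequency = 22/5 = 4.4 Hz.
C is above B, so f_C = 767 + 4.4 = 771.4 Hz.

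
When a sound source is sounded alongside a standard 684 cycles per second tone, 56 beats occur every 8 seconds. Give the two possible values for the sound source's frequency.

Beat frequency = 56/8 = 7 Hz.
|f − 684| = 7, so f = 684 ± 7.

677 Hz or 691 Hz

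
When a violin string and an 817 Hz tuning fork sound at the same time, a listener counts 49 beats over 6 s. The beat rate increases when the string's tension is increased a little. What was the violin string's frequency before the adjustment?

Beat frequency = 49/6 = 8.1667 Hz.
|f − 817| = 8.1667, so the violin string was at either 808.8333 Hz or 825.1667 Hz.
Higher tension means higher frequency; the adjustment raises the violin string's frequency.
The beat rate rose, so the adjustment moved the violin string further from 817 Hz — it was already above the reference.

825.1667 Hz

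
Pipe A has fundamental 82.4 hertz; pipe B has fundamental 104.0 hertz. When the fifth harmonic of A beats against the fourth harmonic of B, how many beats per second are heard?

Fifth harmonic of the first: 5·82.4 = 412.0 Hz.
Fourth harmonic of the second: 4·104.0 = 416.0 Hz.
f_beat = |412.0 − 416.0| = 4.0 Hz.

4.0 Hz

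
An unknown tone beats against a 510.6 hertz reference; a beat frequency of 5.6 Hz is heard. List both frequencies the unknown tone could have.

|f − 510.6| = 5.6, so f = 510.6 ± 5.6.

505 Hz or 516.2 Hz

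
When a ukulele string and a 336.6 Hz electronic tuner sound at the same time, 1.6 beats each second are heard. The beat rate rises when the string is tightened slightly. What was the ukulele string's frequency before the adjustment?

|f − 336.6| = 1.6, so the ukulele string was at either 335 Hz or 338.2 Hz.
Increasing tension raises a string's frequency; the adjustment raises the ukulele string's frequency.
The beat rate rose, so the adjustment moved the ukulele string further from 336.6 Hz — it was already above the reference.

338.2 Hz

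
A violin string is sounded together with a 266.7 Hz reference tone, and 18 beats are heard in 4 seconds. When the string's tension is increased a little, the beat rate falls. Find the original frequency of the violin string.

262.2 Hz

Beat frequency = 18/4 = 4.5 Hz.
|f − 266.7| = 4.5, so the violin string was at either 262.2 Hz or 271.2 Hz.
Higher tension means higher frequency; the adjustment raises the violin string's frequency.
The beat rate fell, so the adjustment moved the violin string toward 266.7 Hz — it must have started below the reference.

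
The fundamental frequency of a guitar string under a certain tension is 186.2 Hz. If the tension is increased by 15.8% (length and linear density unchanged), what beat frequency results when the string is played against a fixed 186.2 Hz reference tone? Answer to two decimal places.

For a string, f ∝ √T, so the new frequency is 186.2·√1.158 = 200.3706 Hz.
f_beat = |200.3706 − 186.2| = 14.17 Hz.

14.17 Hz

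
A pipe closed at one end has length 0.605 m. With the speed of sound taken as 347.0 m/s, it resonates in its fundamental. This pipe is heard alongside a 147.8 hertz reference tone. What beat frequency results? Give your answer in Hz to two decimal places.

Closed pipe (odd harmonics): f_n = n·v/(4L) = 1·347.0/(4·0.605) = 143.3884 Hz.
f_beat = |143.3884 − 147.8| = 4.41 Hz.

4.41 Hz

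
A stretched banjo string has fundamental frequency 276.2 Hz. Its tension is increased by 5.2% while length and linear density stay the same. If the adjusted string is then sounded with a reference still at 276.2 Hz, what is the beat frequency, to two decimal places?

7.09 Hz

For a string, f ∝ √T, so the new frequency is 276.2·√1.052 = 283.2902 Hz.
f_beat = |283.2902 − 276.2| = 7.09 Hz.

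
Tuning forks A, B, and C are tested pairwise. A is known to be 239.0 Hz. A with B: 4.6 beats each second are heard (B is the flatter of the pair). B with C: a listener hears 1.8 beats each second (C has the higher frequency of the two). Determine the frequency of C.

B is below A, so f_B = 239.0 − 4.6 = 234.4 Hz.
C is above B, so f_C = 234.4 + 1.8 = 236.2 Hz.

236.2 Hz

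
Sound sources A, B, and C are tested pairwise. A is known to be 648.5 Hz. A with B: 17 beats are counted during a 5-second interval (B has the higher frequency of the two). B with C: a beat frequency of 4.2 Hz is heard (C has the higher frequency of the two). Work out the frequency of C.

A–B: Beat frequency = 17/5 = 3.4 Hz.
B is above A, so f_B = 648.5 + 3.4 = 651.9 Hz.
C is above B, so f_C = 651.9 + 4.2 = 656.1 Hz.

656.1 Hz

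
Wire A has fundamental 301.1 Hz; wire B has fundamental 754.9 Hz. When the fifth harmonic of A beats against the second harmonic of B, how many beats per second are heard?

Fifth harmonic of the first: 5·301.1 = 1505.5 Hz.
Second harmonic of the second: 2·754.9 = 1509.8 Hz.
f_beat = |1505.5 − 1509.8| = 4.3 Hz.

4.3 Hz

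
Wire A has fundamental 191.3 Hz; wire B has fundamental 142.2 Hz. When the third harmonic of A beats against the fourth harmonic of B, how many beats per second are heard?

5.1 Hz

Third harmonic of the first: 3·191.3 = 573.9 Hz.
Fourth harmonic of the second: 4·142.2 = 568.8 Hz.
f_beat = |573.9 − 568.8| = 5.1 Hz.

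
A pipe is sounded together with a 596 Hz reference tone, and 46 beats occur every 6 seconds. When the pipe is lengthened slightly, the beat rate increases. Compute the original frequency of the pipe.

Beat frequency = 46/6 = 7.6667 Hz.
|f − 596| = 7.6667, so the pipe was at either 588.3333 Hz or 603.6667 Hz.
A longer pipe has a lower fundamental; the adjustment lowers the pipe's frequency.
The beat rate rose, so the adjustment moved the pipe further from 596 Hz — it was already below the reference.

588.3333 Hz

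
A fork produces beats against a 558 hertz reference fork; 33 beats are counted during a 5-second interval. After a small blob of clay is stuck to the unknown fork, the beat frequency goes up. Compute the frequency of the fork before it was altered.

551.4 Hz

Beat frequency = 33/5 = 6.6 Hz.
|f − 558| = 6.6, so the fork was at either 551.4 Hz or 564.6 Hz.
Adding mass to a fork lowers its frequency; the adjustment lowers the fork's frequency.
The beat rate rose, so the adjustment moved the fork further from 558 Hz — it was already below the reference.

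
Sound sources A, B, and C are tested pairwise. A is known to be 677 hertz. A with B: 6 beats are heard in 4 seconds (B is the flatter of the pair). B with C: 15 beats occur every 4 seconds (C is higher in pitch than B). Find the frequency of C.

679.25 Hz

A–B: Beat frequency = 6/4 = 1.5 Hz.
B is below A, so f_B = 677 − 1.5 = 675.5 Hz.
B–C: Beat frequency = 15/4 = 3.75 Hz.
C is above B, so f_C = 675.5 + 3.75 = 679.25 Hz.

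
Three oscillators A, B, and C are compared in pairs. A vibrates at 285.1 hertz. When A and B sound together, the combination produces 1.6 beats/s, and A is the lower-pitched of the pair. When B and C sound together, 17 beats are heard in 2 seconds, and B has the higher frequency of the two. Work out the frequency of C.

278.2 Hz

B is above A, so f_B = 285.1 + 1.6 = 286.7 Hz.
B–C: Beat frequency = 17/2 = 8.5 Hz.
C is below B, so f_C = 286.7 − 8.5 = 278.2 Hz.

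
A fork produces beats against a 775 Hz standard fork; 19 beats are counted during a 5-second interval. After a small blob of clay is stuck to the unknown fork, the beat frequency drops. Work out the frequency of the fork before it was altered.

Beat frequency = 19/5 = 3.8 Hz.
|f − 775| = 3.8, so the fork was at either 771.2 Hz or 778.8 Hz.
Adding mass to a fork lowers its frequency; the adjustment lowers the fork's frequency.
The beat rate fell, so the adjustment moved the fork toward 775 Hz — it must have started above the reference.

778.8 Hz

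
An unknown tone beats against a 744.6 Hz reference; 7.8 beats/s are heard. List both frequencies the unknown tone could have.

736.8 Hz or 752.4 Hz

|f − 744.6| = 7.8, so f = 744.6 ± 7.8.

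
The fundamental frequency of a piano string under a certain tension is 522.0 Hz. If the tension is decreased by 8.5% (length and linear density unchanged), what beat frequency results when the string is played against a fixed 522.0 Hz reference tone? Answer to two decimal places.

22.68 Hz

For a string, f ∝ √T, so the new frequency is 522.0·√0.915 = 499.3224 Hz.
f_beat = |499.3224 − 522.0| = 22.68 Hz.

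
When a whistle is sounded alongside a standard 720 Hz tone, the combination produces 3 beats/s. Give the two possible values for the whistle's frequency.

717 Hz or 723 Hz

|f − 720| = 3, so f = 720 ± 3.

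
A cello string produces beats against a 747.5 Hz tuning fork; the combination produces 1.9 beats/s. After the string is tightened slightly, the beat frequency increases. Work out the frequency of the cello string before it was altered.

749.4 Hz

|f − 747.5| = 1.9, so the cello string was at either 745.6 Hz or 749.4 Hz.
Increasing tension raises a string's frequency; the adjustment raises the cello string's frequency.
The beat rate rose, so the adjustment moved the cello string further from 747.5 Hz — it was already above the reference.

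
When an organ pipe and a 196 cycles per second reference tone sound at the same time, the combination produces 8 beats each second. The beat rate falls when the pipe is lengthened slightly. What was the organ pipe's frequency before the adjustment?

204 Hz

|f − 196| = 8, so the organ pipe was at either 188 Hz or 204 Hz.
A longer pipe has a lower fundamental; the adjustment lowers the organ pipe's frequency.
The beat rate fell, so the adjustment moved the organ pipe toward 196 Hz — it must have started above the reference.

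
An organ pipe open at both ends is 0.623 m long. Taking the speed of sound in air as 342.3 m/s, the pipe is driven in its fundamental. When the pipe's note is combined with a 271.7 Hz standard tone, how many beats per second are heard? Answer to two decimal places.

Open pipe: f_n = n·v/(2L) = 1·342.3/(2·0.623) = 274.7191 Hz.
f_beat = |274.7191 − 271.7| = 3.02 Hz.

3.02 Hz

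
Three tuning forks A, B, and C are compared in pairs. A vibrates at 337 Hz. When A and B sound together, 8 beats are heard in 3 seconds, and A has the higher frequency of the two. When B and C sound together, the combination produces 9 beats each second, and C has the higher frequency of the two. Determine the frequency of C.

343.3333 Hz

A–B: Beat frequency = 8/3 = 2.6667 Hz.
B is below A, so f_B = 337 − 2.6667 = 334.3333 Hz.
C is above B, so f_C = 334.3333 + 9 = 343.3333 Hz.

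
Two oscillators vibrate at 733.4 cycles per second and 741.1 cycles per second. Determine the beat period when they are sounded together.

0.130 s

f_beat = |733.4 − 741.1| = 7.7 Hz.
Beat period T = 1 / f_beat = 1 / 7.7 s.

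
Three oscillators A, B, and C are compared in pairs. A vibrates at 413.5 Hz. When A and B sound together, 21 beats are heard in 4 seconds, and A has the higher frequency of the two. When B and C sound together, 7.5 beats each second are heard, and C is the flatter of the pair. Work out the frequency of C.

400.75 Hz

A–B: Beat frequency = 21/4 = 5.25 Hz.
B is below A, so f_B = 413.5 − 5.25 = 408.25 Hz.
C is below B, so f_C = 408.25 − 7.5 = 400.75 Hz.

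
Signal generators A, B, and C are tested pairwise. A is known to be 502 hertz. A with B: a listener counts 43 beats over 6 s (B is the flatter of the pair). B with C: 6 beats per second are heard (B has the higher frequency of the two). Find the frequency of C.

A–B: Beat frequency = 43/6 = 7.1667 Hz.
B is below A, so f_B = 502 − 7.1667 = 494.8333 Hz.
C is below B, so f_C = 494.8333 − 6 = 488.8333 Hz.

488.8333 Hz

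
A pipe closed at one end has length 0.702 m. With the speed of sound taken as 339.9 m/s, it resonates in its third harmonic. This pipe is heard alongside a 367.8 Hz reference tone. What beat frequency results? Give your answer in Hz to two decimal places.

Closed pipe (odd harmonics): f_n = n·v/(4L) = 3·339.9/(4·0.702) = 363.1410 Hz.
f_beat = |363.1410 − 367.8| = 4.66 Hz.

4.66 Hz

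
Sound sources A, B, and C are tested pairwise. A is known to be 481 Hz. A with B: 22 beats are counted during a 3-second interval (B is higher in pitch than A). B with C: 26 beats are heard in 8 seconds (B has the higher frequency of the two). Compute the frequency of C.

A–B: Beat frequency = 22/3 = 7.3333 Hz.
B is above A, so f_B = 481 + 7.3333 = 488.3333 Hz.
B–C: Beat frequency = 26/8 = 3.25 Hz.
C is below B, so f_C = 488.3333 − 3.25 = 485.0833 Hz.

485.0833 Hz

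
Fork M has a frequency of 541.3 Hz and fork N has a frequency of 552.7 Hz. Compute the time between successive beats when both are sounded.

0.088 s

f_beat = |541.3 − 552.7| = 11.4 Hz.
Beat period T = 1 / f_beat = 1 / 11.4 s.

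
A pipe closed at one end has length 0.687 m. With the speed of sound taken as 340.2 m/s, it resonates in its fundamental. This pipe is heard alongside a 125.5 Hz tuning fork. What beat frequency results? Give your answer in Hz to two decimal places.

Closed pipe (odd harmonics): f_n = n·v/(4L) = 1·340.2/(4·0.687) = 123.7991 Hz.
f_beat = |123.7991 − 125.5| = 1.70 Hz.

1.70 Hz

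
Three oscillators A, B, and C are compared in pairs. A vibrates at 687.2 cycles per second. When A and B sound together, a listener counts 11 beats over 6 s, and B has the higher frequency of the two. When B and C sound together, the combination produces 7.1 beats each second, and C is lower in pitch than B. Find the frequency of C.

681.9333 Hz

A–B: Beat frequency = 11/6 = 1.8333 Hz.
B is above A, so f_B = 687.2 + 1.8333 = 689.0333 Hz.
C is below B, so f_C = 689.0333 − 7.1 = 681.9333 Hz.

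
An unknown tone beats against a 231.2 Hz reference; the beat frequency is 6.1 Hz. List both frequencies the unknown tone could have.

|f − 231.2| = 6.1, so f = 231.2 ± 6.1.

225.1 Hz or 237.3 Hz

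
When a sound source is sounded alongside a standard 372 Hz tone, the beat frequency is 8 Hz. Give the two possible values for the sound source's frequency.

364 Hz or 380 Hz

|f − 372| = 8, so f = 372 ± 8.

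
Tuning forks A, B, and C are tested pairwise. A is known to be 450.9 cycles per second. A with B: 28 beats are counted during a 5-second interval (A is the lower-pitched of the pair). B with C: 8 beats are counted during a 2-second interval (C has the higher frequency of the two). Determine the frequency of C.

460.5 Hz

A–B: Beat frequency = 28/5 = 5.6 Hz.
B is above A, so f_B = 450.9 + 5.6 = 456.5 Hz.
B–C: Beat frequency = 8/2 = 4 Hz.
C is above B, so f_C = 456.5 + 4 = 460.5 Hz.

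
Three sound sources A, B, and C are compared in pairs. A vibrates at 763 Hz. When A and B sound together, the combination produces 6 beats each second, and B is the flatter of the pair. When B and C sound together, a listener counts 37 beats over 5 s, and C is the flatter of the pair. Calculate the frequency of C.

B is below A, so f_B = 763 − 6 = 757 Hz.
B–C: Beat frequency = 37/5 = 7.4 Hz.
C is below B, so f_C = 757 − 7.4 = 749.6 Hz.

749.6 Hz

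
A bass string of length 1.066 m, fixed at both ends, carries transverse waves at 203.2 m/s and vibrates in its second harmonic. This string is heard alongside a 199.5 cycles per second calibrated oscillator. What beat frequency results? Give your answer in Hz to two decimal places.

8.88 Hz

For a string fixed at both ends, f_n = n·v/(2L) = 2·203.2/(2·1.066) = 190.6191 Hz.
f_beat = |190.6191 − 199.5| = 8.88 Hz.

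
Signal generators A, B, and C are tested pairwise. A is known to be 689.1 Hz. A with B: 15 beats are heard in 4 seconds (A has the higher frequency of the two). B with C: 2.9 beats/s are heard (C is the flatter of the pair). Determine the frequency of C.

682.45 Hz

A–B: Beat frequency = 15/4 = 3.75 Hz.
B is below A, so f_B = 689.1 − 3.75 = 685.35 Hz.
C is below B, so f_C = 685.35 − 2.9 = 682.45 Hz.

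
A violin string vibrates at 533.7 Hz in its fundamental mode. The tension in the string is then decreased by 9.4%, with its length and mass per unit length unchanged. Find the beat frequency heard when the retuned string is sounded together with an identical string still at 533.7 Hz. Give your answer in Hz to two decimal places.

For a string, f ∝ √T, so the new frequency is 533.7·√0.906 = 507.9972 Hz.
f_beat = |507.9972 − 533.7| = 25.70 Hz.

25.70 Hz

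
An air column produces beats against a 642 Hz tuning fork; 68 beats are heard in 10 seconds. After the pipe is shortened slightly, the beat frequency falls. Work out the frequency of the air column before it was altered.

Beat frequency = 68/10 = 6.8 Hz.
|f − 642| = 6.8, so the air column was at either 635.2 Hz or 648.8 Hz.
A shorter pipe has a higher fundamental; the adjustment raises the air column's frequency.
The beat rate fell, so the adjustment moved the air column toward 642 Hz — it must have started below the reference.

635.2 Hz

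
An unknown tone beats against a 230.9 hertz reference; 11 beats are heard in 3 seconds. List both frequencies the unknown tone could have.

Beat frequency = 11/3 = 3.6667 Hz.
|f − 230.9| = 3.6667, so f = 230.9 ± 3.6667.

227.2333 Hz or 234.5667 Hz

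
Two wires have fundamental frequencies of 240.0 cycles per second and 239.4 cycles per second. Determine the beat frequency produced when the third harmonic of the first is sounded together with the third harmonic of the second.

Third harmonic of the first: 3·240.0 = 720.0 Hz.
Third harmonic of the second: 3·239.4 = 718.2 Hz.
f_beat = |720.0 − 718.2| = 1.8 Hz.

1.8 Hz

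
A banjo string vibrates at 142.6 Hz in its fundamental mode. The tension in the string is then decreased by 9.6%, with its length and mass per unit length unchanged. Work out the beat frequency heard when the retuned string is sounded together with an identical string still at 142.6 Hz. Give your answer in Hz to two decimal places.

7.02 Hz

For a string, f ∝ √T, so the new frequency is 142.6·√0.904 = 135.5825 Hz.
f_beat = |135.5825 − 142.6| = 7.02 Hz.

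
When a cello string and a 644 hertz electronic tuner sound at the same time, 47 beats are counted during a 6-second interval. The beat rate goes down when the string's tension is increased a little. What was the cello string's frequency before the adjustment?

Beat frequency = 47/6 = 7.8333 Hz.
|f − 644| = 7.8333, so the cello string was at either 636.1667 Hz or 651.8333 Hz.
Higher tension means higher frequency; the adjustment raises the cello string's frequency.
The beat rate fell, so the adjustment moved the cello string toward 644 Hz — it must have started below the reference.

636.1667 Hz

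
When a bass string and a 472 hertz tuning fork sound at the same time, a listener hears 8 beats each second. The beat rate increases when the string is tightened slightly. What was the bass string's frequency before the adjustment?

|f − 472| = 8, so the bass string was at either 464 Hz or 480 Hz.
Increasing tension raises a string's frequency; the adjustment raises the bass string's frequency.
The beat rate rose, so the adjustment moved the bass string further from 472 Hz — it was already above the reference.

480 Hz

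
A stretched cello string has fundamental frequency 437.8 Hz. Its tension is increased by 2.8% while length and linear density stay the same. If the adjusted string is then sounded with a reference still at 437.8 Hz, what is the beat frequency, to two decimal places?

6.09 Hz

For a string, f ∝ √T, so the new frequency is 437.8·√1.028 = 443.8869 Hz.
f_beat = |443.8869 − 437.8| = 6.09 Hz.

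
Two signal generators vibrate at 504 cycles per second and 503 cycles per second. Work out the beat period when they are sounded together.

1.000 s

f_beat = |504 − 503| = 1 Hz.
Beat period T = 1 / f_beat = 1 / 1 s.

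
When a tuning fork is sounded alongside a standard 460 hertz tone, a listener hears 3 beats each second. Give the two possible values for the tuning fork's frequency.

|f − 460| = 3, so f = 460 ± 3.

457 Hz or 463 Hz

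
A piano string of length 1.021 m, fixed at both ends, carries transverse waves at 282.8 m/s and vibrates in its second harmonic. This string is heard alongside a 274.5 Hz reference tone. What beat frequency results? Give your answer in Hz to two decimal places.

2.48 Hz

For a string fixed at both ends, f_n = n·v/(2L) = 2·282.8/(2·1.021) = 276.9833 Hz.
f_beat = |276.9833 − 274.5| = 2.48 Hz.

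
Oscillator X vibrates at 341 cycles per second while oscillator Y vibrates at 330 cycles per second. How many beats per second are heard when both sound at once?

The beat frequency equals the magnitude of the frequency difference.
|341 − 330| = 11 Hz.

11 Hz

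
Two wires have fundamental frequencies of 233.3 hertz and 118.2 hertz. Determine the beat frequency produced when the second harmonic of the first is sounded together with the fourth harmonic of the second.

Second harmonic of the first: 2·233.3 = 466.6 Hz.
Fourth harmonic of the second: 4·118.2 = 472.8 Hz.
f_beat = |466.6 − 472.8| = 6.2 Hz.

6.2 Hz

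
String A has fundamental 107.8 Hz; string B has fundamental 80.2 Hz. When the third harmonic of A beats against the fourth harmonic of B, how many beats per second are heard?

2.6 Hz

Third harmonic of the first: 3·107.8 = 323.4 Hz.
Fourth harmonic of the second: 4·80.2 = 320.8 Hz.
f_beat = |323.4 − 320.8| = 2.6 Hz.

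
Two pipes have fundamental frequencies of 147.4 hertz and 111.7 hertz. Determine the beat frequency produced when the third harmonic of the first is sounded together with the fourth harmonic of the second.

Third harmonic of the first: 3·147.4 = 442.2 Hz.
Fourth harmonic of the second: 4·111.7 = 446.8 Hz.
f_beat = |442.2 − 446.8| = 4.6 Hz.

4.6 Hz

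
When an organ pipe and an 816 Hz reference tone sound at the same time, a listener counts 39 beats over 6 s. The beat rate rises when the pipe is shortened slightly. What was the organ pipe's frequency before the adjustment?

Beat frequency = 39/6 = 6.5 Hz.
|f − 816| = 6.5, so the organ pipe was at either 809.5 Hz or 822.5 Hz.
A shorter pipe has a higher fundamental; the adjustment raises the organ pipe's frequency.
The beat rate rose, so the adjustment moved the organ pipe further from 816 Hz — it was already above the reference.

822.5 Hz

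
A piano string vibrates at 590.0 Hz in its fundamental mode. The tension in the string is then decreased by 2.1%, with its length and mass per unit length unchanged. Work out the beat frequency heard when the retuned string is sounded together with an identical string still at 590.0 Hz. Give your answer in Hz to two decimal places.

For a string, f ∝ √T, so the new frequency is 590.0·√0.979 = 583.7721 Hz.
f_beat = |583.7721 − 590.0| = 6.23 Hz.

6.23 Hz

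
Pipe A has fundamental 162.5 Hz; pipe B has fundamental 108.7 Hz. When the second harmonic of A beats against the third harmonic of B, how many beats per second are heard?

1.1 Hz

Second harmonic of the first: 2·162.5 = 325.0 Hz.
Third harmonic of the second: 3·108.7 = 326.1 Hz.
f_beat = |325.0 − 326.1| = 1.1 Hz.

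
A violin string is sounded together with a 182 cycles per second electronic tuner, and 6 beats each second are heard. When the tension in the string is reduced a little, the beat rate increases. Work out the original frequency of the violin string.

|f − 182| = 6, so the violin string was at either 176 Hz or 188 Hz.
Lower tension means lower frequency; the adjustment lowers the violin string's frequency.
The beat rate rose, so the adjustment moved the violin string further from 182 Hz — it was already below the reference.

176 Hz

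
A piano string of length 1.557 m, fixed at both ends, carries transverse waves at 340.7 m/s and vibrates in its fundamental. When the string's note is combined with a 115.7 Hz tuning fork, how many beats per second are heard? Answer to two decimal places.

For a string fixed at both ends, f_n = n·v/(2L) = 1·340.7/(2·1.557) = 109.4091 Hz.
f_beat = |109.4091 − 115.7| = 6.29 Hz.

6.29 Hz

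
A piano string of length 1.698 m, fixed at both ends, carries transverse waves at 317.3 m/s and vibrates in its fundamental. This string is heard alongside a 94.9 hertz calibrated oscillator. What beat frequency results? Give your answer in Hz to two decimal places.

1.47 Hz

For a string fixed at both ends, f_n = n·v/(2L) = 1·317.3/(2·1.698) = 93.4335 Hz.
f_beat = |93.4335 − 94.9| = 1.47 Hz.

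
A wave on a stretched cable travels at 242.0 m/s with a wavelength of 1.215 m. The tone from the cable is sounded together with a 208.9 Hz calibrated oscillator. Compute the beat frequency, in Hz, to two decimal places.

9.72 Hz

Source frequency f = v/λ = 242.0/1.215 = 199.1770 Hz.
f_beat = |199.1770 − 208.9| = 9.72 Hz.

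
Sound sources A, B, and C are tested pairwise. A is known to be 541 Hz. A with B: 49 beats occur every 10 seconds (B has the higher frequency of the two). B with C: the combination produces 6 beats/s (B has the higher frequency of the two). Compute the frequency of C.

A–B: Beat frequency = 49/10 = 4.9 Hz.
B is above A, so f_B = 541 + 4.9 = 545.9 Hz.
C is below B, so f_C = 545.9 − 6 = 539.9 Hz.

539.9 Hz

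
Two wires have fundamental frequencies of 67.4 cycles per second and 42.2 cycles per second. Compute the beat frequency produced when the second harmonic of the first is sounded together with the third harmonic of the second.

Second harmonic of the first: 2·67.4 = 134.8 Hz.
Third harmonic of the second: 3·42.2 = 126.6 Hz.
f_beat = |134.8 − 126.6| = 8.2 Hz.

8.2 Hz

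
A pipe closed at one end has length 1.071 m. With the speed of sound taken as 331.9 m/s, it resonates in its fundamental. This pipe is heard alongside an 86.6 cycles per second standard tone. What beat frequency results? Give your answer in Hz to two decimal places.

9.13 Hz

Closed pipe (odd harmonics): f_n = n·v/(4L) = 1·331.9/(4·1.071) = 77.4743 Hz.
f_beat = |77.4743 − 86.6| = 9.13 Hz.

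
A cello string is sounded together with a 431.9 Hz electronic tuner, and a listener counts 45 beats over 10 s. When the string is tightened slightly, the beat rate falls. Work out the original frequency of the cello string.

Beat frequency = 45/10 = 4.5 Hz.
|f − 431.9| = 4.5, so the cello string was at either 427.4 Hz or 436.4 Hz.
Increasing tension raises a string's frequency; the adjustment raises the cello string's frequency.
The beat rate fell, so the adjustment moved the cello string toward 431.9 Hz — it must have started below the reference.

427.4 Hz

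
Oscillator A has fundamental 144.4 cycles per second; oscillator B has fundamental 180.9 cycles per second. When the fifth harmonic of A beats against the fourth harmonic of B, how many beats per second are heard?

Fifth harmonic of the first: 5·144.4 = 722.0 Hz.
Fourth harmonic of the second: 4·180.9 = 723.6 Hz.
f_beat = |722.0 − 723.6| = 1.6 Hz.

1.6 Hz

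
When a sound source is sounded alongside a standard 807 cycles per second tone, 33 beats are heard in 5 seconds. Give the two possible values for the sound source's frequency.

Beat frequency = 33/5 = 6.6 Hz.
|f − 807| = 6.6, so f = 807 ± 6.6.

800.4 Hz or 813.6 Hz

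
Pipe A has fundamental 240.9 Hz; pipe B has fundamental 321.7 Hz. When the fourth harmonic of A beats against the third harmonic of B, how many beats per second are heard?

Fourth harmonic of the first: 4·240.9 = 963.6 Hz.
Third harmonic of the second: 3·321.7 = 965.1 Hz.
f_beat = |963.6 − 965.1| = 1.5 Hz.

1.5 Hz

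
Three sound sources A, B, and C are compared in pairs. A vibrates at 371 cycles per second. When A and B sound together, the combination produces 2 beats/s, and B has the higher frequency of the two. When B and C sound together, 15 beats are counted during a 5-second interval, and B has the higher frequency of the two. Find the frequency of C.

370 Hz

B is above A, so f_B = 371 + 2 = 373 Hz.
B–C: Beat frequency = 15/5 = 3 Hz.
C is below B, so f_C = 373 − 3 = 370 Hz.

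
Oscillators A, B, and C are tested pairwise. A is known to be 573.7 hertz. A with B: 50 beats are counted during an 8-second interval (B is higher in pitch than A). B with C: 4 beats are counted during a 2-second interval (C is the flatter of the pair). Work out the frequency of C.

A–B: Beat frequency = 50/8 = 6.25 Hz.
B is above A, so f_B = 573.7 + 6.25 = 579.95 Hz.
B–C: Beat frequency = 4/2 = 2 Hz.
C is below B, so f_C = 579.95 − 2 = 577.95 Hz.

577.95 Hz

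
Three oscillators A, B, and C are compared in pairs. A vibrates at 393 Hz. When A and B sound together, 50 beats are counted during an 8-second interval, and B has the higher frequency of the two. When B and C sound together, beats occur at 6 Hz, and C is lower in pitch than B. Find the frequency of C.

A–B: Beat frequency = 50/8 = 6.25 Hz.
B is above A, so f_B = 393 + 6.25 = 399.25 Hz.
C is below B, so f_C = 399.25 − 6 = 393.25 Hz.

393.25 Hz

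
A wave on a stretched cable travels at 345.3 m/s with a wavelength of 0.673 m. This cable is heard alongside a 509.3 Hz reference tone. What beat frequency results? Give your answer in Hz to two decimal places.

Source frequency f = v/λ = 345.3/0.673 = 513.0758 Hz.
f_beat = |513.0758 − 509.3| = 3.78 Hz.

3.78 Hz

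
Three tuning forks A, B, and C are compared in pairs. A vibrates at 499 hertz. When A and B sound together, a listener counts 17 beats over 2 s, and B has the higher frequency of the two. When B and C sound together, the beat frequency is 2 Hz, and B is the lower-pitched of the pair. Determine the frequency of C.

509.5 Hz

A–B: Beat frequency = 17/2 = 8.5 Hz.
B is above A, so f_B = 499 + 8.5 = 507.5 Hz.
C is above B, so f_C = 507.5 + 2 = 509.5 Hz.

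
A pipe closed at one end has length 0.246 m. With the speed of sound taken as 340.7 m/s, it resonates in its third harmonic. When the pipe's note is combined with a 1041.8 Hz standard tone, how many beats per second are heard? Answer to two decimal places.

3.08 Hz

Closed pipe (odd harmonics): f_n = n·v/(4L) = 3·340.7/(4·0.246) = 1038.7195 Hz.
f_beat = |1038.7195 − 1041.8| = 3.08 Hz.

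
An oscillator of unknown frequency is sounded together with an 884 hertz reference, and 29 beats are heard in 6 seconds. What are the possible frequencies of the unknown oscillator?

879.1667 Hz or 888.8333 Hz

Beat frequency = 29/6 = 4.8333 Hz.
|f − 884| = 4.8333, so f = 884 ± 4.8333.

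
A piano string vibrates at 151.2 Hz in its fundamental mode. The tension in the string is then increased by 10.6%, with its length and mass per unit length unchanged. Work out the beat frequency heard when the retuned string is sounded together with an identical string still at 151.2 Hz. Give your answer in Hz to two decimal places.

7.81 Hz

For a string, f ∝ √T, so the new frequency is 151.2·√1.106 = 159.0118 Hz.
f_beat = |159.0118 − 151.2| = 7.81 Hz.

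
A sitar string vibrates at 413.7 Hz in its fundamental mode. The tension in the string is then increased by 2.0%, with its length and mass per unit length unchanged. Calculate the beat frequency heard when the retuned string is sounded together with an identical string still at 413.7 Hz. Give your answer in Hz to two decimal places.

4.12 Hz

For a string, f ∝ √T, so the new frequency is 413.7·√1.020 = 417.8165 Hz.
f_beat = |417.8165 − 413.7| = 4.12 Hz.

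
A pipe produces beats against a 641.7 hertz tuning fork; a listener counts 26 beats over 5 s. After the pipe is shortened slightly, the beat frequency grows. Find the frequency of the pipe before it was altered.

646.9 Hz

Beat frequency = 26/5 = 5.2 Hz.
|f − 641.7| = 5.2, so the pipe was at either 636.5 Hz or 646.9 Hz.
A shorter pipe has a higher fundamental; the adjustment raises the pipe's frequency.
The beat rate rose, so the adjustment moved the pipe further from 641.7 Hz — it was already above the reference.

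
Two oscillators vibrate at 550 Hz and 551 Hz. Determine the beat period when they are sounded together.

f_beat = |550 − 551| = 1 Hz.
Beat period T = 1 / f_beat = 1 / 1 s.

1.000 s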